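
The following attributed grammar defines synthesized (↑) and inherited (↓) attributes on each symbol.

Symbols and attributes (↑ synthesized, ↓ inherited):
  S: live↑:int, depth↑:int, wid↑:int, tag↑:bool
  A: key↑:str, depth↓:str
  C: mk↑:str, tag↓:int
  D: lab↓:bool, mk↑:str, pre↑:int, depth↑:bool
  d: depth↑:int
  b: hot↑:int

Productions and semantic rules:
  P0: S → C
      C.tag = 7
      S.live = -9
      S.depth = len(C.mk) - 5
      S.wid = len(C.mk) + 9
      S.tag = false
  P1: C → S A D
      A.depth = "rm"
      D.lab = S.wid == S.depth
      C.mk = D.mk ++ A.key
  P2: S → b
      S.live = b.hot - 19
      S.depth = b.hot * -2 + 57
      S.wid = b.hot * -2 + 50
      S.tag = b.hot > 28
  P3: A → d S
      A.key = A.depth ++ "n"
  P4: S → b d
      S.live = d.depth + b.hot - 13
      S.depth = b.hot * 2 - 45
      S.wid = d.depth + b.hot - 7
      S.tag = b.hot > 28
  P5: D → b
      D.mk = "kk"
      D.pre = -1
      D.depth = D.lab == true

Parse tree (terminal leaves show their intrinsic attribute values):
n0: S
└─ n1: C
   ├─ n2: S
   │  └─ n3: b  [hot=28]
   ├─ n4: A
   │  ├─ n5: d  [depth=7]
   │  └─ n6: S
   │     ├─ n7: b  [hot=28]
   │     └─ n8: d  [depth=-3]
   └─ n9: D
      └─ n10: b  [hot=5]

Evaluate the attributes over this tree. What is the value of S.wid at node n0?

1. n1.tag = 7  [7]
2. n3.hot = 28  [terminal]
3. n2.live = 9  [b.hot - 19]
4. n2.depth = 1  [b.hot * -2 + 57]
5. n2.wid = -6  [b.hot * -2 + 50]
6. n2.tag = false  [b.hot > 28]
7. n4.depth = "rm"  ["rm"]
8. n5.depth = 7  [terminal]
9. n7.hot = 28  [terminal]
10. n8.depth = -3  [terminal]
11. n6.live = 12  [d.depth + b.hot - 13]
12. n6.depth = 11  [b.hot * 2 - 45]
13. n6.wid = 18  [d.depth + b.hot - 7]
14. n6.tag = false  [b.hot > 28]
15. n4.key = "rmn"  [A.depth ++ "n"]
16. n9.lab = false  [S.wid == S.depth]
17. n10.hot = 5  [terminal]
18. n9.mk = "kk"  ["kk"]
19. n9.pre = -1  [-1]
20. n9.depth = false  [D.lab == true]
21. n1.mk = "kkrmn"  [D.mk ++ A.key]
22. n0.live = -9  [-9]
23. n0.depth = 0  [len(C.mk) - 5]
24. n0.wid = 14  [len(C.mk) + 9]
25. n0.tag = false  [false]

14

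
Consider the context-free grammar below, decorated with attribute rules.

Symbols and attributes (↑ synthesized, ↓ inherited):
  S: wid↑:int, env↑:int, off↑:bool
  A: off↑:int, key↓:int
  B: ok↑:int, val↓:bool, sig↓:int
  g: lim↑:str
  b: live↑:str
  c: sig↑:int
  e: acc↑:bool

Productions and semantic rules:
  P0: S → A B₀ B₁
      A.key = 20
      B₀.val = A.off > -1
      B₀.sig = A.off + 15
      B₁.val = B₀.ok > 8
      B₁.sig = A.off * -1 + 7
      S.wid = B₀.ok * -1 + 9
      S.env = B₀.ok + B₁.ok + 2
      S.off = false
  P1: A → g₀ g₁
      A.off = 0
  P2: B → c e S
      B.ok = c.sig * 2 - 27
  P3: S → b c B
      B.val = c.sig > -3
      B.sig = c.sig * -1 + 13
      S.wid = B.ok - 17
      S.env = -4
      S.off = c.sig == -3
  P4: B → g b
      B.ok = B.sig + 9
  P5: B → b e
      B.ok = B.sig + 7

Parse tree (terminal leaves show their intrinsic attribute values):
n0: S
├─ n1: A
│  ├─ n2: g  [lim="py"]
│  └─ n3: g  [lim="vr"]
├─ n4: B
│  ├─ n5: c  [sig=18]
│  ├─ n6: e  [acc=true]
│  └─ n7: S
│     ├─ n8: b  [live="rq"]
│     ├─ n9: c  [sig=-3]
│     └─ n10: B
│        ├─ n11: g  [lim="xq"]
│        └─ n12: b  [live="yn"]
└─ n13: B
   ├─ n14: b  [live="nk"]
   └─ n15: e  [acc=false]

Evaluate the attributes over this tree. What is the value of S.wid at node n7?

1. n1.key = 20  [20]
2. n2.lim = "py"  [terminal]
3. n3.lim = "vr"  [terminal]
4. n1.off = 0  [0]
5. n4.val = true  [A.off > -1]
6. n4.sig = 15  [A.off + 15]
7. n5.sig = 18  [terminal]
8. n6.acc = true  [terminal]
9. n8.live = "rq"  [terminal]
10. n9.sig = -3  [terminal]
11. n10.val = false  [c.sig > -3]
12. n10.sig = 16  [c.sig * -1 + 13]
13. n11.lim = "xq"  [terminal]
14. n12.live = "yn"  [terminal]
15. n10.ok = 25  [B.sig + 9]
16. n7.wid = 8  [B.ok - 17]
17. n7.env = -4  [-4]
18. n7.off = true  [c.sig == -3]
19. n4.ok = 9  [c.sig * 2 - 27]
20. n13.val = true  [B₀.ok > 8]
21. n13.sig = 7  [A.off * -1 + 7]
22. n14.live = "nk"  [terminal]
23. n15.acc = false  [terminal]
24. n13.ok = 14  [B.sig + 7]
25. n0.wid = 0  [B₀.ok * -1 + 9]
26. n0.env = 25  [B₀.ok + B₁.ok + 2]
27. n0.off = false  [false]

8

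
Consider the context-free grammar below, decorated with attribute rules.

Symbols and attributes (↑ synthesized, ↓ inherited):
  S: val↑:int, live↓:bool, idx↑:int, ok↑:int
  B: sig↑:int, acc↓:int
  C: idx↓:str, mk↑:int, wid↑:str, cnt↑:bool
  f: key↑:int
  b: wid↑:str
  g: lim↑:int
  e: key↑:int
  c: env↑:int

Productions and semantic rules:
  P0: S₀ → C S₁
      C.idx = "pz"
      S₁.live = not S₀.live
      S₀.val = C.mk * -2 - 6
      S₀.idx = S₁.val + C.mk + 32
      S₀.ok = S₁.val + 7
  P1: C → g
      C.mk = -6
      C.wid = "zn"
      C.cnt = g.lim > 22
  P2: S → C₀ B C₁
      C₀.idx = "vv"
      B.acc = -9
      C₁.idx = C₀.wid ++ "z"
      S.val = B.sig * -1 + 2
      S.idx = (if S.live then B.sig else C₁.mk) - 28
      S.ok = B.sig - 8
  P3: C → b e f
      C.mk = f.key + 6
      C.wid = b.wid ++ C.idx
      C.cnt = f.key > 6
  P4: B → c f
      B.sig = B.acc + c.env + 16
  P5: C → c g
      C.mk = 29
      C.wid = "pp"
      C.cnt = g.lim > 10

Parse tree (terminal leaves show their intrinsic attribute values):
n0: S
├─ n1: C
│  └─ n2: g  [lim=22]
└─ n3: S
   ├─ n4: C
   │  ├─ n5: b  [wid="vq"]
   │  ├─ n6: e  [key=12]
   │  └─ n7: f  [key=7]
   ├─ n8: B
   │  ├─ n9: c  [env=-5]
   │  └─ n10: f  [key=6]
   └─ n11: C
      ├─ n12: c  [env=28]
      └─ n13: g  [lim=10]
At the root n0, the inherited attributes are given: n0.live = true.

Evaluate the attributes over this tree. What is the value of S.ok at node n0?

7

1. n0.live = true  [given at root]
2. n1.idx = "pz"  ["pz"]
3. n2.lim = 22  [terminal]
4. n1.mk = -6  [-6]
5. n1.wid = "zn"  ["zn"]
6. n1.cnt = false  [g.lim > 22]
7. n3.live = false  [not S₀.live]
8. n4.idx = "vv"  ["vv"]
9. n5.wid = "vq"  [terminal]
10. n6.key = 12  [terminal]
11. n7.key = 7  [terminal]
12. n4.mk = 13  [f.key + 6]
13. n4.wid = "vqvv"  [b.wid ++ C.idx]
14. n4.cnt = true  [f.key > 6]
15. n8.acc = -9  [-9]
16. n9.env = -5  [terminal]
17. n10.key = 6  [terminal]
18. n8.sig = 2  [B.acc + c.env + 16]
19. n11.idx = "vqvvz"  [C₀.wid ++ "z"]
20. n12.env = 28  [terminal]
21. n13.lim = 10  [terminal]
22. n11.mk = 29  [29]
23. n11.wid = "pp"  ["pp"]
24. n11.cnt = false  [g.lim > 10]
25. n3.val = 0  [B.sig * -1 + 2]
26. n3.idx = 1  [(if S.live then B.sig else C₁.mk) - 28]
27. n3.ok = -6  [B.sig - 8]
28. n0.val = 6  [C.mk * -2 - 6]
29. n0.idx = 26  [S₁.val + C.mk + 32]
30. n0.ok = 7  [S₁.val + 7]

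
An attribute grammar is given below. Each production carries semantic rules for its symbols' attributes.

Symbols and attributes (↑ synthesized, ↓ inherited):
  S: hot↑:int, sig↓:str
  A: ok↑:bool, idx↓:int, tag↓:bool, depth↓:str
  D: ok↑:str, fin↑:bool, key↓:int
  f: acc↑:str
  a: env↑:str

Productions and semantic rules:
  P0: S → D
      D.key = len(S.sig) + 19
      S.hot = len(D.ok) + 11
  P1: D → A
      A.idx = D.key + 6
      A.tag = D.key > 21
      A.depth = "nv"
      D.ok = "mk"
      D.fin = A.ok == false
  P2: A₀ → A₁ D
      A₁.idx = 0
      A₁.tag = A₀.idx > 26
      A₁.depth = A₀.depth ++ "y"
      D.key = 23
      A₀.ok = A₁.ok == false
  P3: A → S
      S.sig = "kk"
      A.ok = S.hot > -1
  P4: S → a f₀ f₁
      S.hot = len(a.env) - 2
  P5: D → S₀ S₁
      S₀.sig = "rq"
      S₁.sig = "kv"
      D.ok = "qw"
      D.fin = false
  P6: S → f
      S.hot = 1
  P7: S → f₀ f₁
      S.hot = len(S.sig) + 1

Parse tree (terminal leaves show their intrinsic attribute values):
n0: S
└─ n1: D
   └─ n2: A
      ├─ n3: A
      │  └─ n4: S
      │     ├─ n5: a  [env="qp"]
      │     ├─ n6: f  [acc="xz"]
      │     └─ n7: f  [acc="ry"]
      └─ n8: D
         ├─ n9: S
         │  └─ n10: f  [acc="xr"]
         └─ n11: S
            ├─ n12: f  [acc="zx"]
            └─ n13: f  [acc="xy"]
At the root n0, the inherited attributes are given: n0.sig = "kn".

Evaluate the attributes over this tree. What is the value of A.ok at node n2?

false

1. n0.sig = "kn"  [given at root]
2. n1.key = 21  [len(S.sig) + 19]
3. n2.idx = 27  [D.key + 6]
4. n2.tag = false  [D.key > 21]
5. n2.depth = "nv"  ["nv"]
6. n3.idx = 0  [0]
7. n3.tag = true  [A₀.idx > 26]
8. n3.depth = "nvy"  [A₀.depth ++ "y"]
9. n4.sig = "kk"  ["kk"]
10. n5.env = "qp"  [terminal]
11. n6.acc = "xz"  [terminal]
12. n7.acc = "ry"  [terminal]
13. n4.hot = 0  [len(a.env) - 2]
14. n3.ok = true  [S.hot > -1]
15. n8.key = 23  [23]
16. n9.sig = "rq"  ["rq"]
17. n10.acc = "xr"  [terminal]
18. n9.hot = 1  [1]
19. n11.sig = "kv"  ["kv"]
20. n12.acc = "zx"  [terminal]
21. n13.acc = "xy"  [terminal]
22. n11.hot = 3  [len(S.sig) + 1]
23. n8.ok = "qw"  ["qw"]
24. n8.fin = false  [false]
25. n2.ok = false  [A₁.ok == false]
26. n1.ok = "mk"  ["mk"]
27. n1.fin = true  [A.ok == false]
28. n0.hot = 13  [len(D.ok) + 11]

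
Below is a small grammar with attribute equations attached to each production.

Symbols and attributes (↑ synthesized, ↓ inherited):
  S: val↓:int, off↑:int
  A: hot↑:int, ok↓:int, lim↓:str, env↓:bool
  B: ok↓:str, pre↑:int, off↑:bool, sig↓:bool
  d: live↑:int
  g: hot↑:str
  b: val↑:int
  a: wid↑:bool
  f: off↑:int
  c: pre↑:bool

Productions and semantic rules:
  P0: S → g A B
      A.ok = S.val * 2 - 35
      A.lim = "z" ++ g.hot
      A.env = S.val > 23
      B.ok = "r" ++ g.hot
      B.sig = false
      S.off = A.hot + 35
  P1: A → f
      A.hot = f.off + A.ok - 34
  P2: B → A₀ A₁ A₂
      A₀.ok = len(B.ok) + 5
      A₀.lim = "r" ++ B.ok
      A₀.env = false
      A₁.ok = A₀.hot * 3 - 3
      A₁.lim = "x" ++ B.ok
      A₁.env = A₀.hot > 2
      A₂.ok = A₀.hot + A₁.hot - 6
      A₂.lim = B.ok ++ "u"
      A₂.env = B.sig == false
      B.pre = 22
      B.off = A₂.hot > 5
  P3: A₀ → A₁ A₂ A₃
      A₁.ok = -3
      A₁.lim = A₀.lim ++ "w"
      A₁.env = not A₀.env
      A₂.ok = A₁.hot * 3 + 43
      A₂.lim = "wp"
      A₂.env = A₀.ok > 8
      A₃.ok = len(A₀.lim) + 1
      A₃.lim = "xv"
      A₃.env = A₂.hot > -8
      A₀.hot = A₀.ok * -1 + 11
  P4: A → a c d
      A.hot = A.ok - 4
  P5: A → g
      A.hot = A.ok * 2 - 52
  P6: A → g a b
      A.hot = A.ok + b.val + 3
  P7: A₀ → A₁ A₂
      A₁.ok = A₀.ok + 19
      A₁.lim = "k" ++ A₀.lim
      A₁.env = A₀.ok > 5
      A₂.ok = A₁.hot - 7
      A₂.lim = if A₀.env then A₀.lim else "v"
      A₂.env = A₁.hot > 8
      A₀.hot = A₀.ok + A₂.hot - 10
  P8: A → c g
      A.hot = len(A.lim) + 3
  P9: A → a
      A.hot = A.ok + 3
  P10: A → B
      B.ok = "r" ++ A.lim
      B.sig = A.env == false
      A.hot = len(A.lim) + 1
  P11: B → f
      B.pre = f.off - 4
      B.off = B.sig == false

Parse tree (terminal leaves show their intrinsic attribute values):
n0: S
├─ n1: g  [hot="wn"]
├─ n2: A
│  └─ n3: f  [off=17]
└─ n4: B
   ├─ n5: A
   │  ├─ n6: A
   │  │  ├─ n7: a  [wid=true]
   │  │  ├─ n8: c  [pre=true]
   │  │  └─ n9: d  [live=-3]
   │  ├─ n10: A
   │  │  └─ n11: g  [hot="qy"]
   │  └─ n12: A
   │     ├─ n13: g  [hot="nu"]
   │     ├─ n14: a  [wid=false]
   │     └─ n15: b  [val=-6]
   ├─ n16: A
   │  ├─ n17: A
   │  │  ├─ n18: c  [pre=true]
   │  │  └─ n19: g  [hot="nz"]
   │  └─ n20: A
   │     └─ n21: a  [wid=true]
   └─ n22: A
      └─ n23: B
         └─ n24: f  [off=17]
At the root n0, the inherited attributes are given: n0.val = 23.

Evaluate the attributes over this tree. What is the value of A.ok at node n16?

6

1. n0.val = 23  [given at root]
2. n1.hot = "wn"  [terminal]
3. n2.ok = 11  [S.val * 2 - 35]
4. n2.lim = "zwn"  ["z" ++ g.hot]
5. n2.env = false  [S.val > 23]
6. n3.off = 17  [terminal]
7. n2.hot = -6  [f.off + A.ok - 34]
8. n4.ok = "rwn"  ["r" ++ g.hot]
9. n4.sig = false  [false]
10. n5.ok = 8  [len(B.ok) + 5]
11. n5.lim = "rrwn"  ["r" ++ B.ok]
12. n5.env = false  [false]
13. n6.ok = -3  [-3]
14. n6.lim = "rrwnw"  [A₀.lim ++ "w"]
15. n6.env = true  [not A₀.env]
16. n7.wid = true  [terminal]
17. n8.pre = true  [terminal]
18. n9.live = -3  [terminal]
19. n6.hot = -7  [A.ok - 4]
20. n10.ok = 22  [A₁.hot * 3 + 43]
21. n10.lim = "wp"  ["wp"]
22. n10.env = false  [A₀.ok > 8]
23. n11.hot = "qy"  [terminal]
24. n10.hot = -8  [A.ok * 2 - 52]
25. n12.ok = 5  [len(A₀.lim) + 1]
26. n12.lim = "xv"  ["xv"]
27. n12.env = false  [A₂.hot > -8]
28. n13.hot = "nu"  [terminal]
29. n14.wid = false  [terminal]
30. n15.val = -6  [terminal]
31. n12.hot = 2  [A.ok + b.val + 3]
32. n5.hot = 3  [A₀.ok * -1 + 11]
33. n16.ok = 6  [A₀.hot * 3 - 3]
34. n16.lim = "xrwn"  ["x" ++ B.ok]
35. n16.env = true  [A₀.hot > 2]
36. n17.ok = 25  [A₀.ok + 19]
37. n17.lim = "kxrwn"  ["k" ++ A₀.lim]
38. n17.env = true  [A₀.ok > 5]
39. n18.pre = true  [terminal]
40. n19.hot = "nz"  [terminal]
41. n17.hot = 8  [len(A.lim) + 3]
42. n20.ok = 1  [A₁.hot - 7]
43. n20.lim = "xrwn"  [if A₀.env then A₀.lim else "v"]
44. n20.env = false  [A₁.hot > 8]
45. n21.wid = true  [terminal]
46. n20.hot = 4  [A.ok + 3]
47. n16.hot = 0  [A₀.ok + A₂.hot - 10]
48. n22.ok = -3  [A₀.hot + A₁.hot - 6]
49. n22.lim = "rwnu"  [B.ok ++ "u"]
50. n22.env = true  [B.sig == false]
51. n23.ok = "rrwnu"  ["r" ++ A.lim]
52. n23.sig = false  [A.env == false]
53. n24.off = 17  [terminal]
54. n23.pre = 13  [f.off - 4]
55. n23.off = true  [B.sig == false]
56. n22.hot = 5  [len(A.lim) + 1]
57. n4.pre = 22  [22]
58. n4.off = false  [A₂.hot > 5]
59. n0.off = 29  [A.hot + 35]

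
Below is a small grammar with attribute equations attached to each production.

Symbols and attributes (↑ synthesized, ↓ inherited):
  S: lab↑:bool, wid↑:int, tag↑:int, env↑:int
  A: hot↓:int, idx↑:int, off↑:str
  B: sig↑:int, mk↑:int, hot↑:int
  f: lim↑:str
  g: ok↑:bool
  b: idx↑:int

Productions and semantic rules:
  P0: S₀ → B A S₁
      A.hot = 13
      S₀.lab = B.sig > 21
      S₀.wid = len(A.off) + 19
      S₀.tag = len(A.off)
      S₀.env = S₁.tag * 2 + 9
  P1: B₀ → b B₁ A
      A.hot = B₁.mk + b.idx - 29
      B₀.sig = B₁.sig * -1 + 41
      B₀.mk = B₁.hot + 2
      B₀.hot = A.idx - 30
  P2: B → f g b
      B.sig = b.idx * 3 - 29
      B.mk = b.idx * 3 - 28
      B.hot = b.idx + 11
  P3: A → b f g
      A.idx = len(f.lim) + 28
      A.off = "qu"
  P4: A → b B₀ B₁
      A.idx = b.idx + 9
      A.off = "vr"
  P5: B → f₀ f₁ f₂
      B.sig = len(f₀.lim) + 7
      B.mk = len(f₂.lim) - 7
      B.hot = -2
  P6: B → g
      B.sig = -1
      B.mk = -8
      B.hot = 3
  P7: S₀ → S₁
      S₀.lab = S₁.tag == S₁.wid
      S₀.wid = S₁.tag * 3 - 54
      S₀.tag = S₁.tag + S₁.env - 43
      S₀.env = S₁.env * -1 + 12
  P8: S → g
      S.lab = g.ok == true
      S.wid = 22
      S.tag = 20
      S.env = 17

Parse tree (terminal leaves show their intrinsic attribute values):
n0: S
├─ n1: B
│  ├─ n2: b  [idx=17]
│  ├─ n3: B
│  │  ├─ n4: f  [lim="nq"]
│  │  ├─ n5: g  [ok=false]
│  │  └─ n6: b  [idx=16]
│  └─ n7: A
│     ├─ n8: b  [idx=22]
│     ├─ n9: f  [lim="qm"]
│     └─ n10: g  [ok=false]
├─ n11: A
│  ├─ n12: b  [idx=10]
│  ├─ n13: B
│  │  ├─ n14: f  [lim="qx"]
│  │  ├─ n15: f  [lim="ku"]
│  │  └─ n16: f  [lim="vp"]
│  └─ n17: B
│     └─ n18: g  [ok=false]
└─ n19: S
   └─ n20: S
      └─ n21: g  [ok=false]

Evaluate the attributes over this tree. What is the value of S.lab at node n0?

1. n2.idx = 17  [terminal]
2. n4.lim = "nq"  [terminal]
3. n5.ok = false  [terminal]
4. n6.idx = 16  [terminal]
5. n3.sig = 19  [b.idx * 3 - 29]
6. n3.mk = 20  [b.idx * 3 - 28]
7. n3.hot = 27  [b.idx + 11]
8. n7.hot = 8  [B₁.mk + b.idx - 29]
9. n8.idx = 22  [terminal]
10. n9.lim = "qm"  [terminal]
11. n10.ok = false  [terminal]
12. n7.idx = 30  [len(f.lim) + 28]
13. n7.off = "qu"  ["qu"]
14. n1.sig = 22  [B₁.sig * -1 + 41]
15. n1.mk = 29  [B₁.hot + 2]
16. n1.hot = 0  [A.idx - 30]
17. n11.hot = 13  [13]
18. n12.idx = 10  [terminal]
19. n14.lim = "qx"  [terminal]
20. n15.lim = "ku"  [terminal]
21. n16.lim = "vp"  [terminal]
22. n13.sig = 9  [len(f₀.lim) + 7]
23. n13.mk = -5  [len(f₂.lim) - 7]
24. n13.hot = -2  [-2]
25. n18.ok = false  [terminal]
26. n17.sig = -1  [-1]
27. n17.mk = -8  [-8]
28. n17.hot = 3  [3]
29. n11.idx = 19  [b.idx + 9]
30. n11.off = "vr"  ["vr"]
31. n21.ok = false  [terminal]
32. n20.lab = false  [g.ok == true]
33. n20.wid = 22  [22]
34. n20.tag = 20  [20]
35. n20.env = 17  [17]
36. n19.lab = false  [S₁.tag == S₁.wid]
37. n19.wid = 6  [S₁.tag * 3 - 54]
38. n19.tag = -6  [S₁.tag + S₁.env - 43]
39. n19.env = -5  [S₁.env * -1 + 12]
40. n0.lab = true  [B.sig > 21]
41. n0.wid = 21  [len(A.off) + 19]
42. n0.tag = 2  [len(A.off)]
43. n0.env = -3  [S₁.tag * 2 + 9]

true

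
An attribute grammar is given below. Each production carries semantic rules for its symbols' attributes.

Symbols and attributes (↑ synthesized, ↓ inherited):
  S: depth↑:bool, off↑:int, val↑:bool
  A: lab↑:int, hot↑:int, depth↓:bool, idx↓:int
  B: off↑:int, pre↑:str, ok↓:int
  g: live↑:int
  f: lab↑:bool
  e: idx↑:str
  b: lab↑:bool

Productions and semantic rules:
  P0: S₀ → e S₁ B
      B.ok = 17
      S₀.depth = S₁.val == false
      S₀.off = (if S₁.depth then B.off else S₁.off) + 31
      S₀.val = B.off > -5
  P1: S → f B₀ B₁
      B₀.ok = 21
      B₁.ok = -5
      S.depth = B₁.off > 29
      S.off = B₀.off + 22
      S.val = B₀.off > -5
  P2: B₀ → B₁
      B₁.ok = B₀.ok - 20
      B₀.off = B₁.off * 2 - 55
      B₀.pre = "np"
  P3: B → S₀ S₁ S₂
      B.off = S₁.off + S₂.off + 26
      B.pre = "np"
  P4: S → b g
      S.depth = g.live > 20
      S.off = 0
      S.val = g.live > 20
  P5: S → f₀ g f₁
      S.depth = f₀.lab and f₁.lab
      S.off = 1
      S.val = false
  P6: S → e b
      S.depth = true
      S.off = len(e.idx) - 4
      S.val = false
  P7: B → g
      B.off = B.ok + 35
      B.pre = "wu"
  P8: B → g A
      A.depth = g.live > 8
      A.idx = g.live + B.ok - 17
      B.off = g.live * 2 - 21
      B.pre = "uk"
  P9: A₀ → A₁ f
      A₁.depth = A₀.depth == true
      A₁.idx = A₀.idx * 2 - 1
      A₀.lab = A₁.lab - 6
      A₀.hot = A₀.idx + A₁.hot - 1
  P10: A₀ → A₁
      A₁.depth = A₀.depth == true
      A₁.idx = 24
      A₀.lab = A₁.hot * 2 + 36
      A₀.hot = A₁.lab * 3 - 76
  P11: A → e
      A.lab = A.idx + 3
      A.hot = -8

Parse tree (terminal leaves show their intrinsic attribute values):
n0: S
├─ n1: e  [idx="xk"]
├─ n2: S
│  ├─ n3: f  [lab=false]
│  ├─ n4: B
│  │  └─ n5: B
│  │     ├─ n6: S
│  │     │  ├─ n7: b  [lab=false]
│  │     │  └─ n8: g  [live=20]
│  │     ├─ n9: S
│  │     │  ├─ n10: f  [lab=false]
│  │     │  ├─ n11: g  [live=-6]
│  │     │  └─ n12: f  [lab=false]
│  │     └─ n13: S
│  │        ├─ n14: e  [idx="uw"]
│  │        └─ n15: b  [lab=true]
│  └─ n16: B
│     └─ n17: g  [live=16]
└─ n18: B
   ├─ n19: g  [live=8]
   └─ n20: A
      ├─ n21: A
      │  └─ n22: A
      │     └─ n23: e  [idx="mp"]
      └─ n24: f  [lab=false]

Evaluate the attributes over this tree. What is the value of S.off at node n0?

1. n1.idx = "xk"  [terminal]
2. n3.lab = false  [terminal]
3. n4.ok = 21  [21]
4. n5.ok = 1  [B₀.ok - 20]
5. n7.lab = false  [terminal]
6. n8.live = 20  [terminal]
7. n6.depth = false  [g.live > 20]
8. n6.off = 0  [0]
9. n6.val = false  [g.live > 20]
10. n10.lab = false  [terminal]
11. n11.live = -6  [terminal]
12. n12.lab = false  [terminal]
13. n9.depth = false  [f₀.lab and f₁.lab]
14. n9.off = 1  [1]
15. n9.val = false  [false]
16. n14.idx = "uw"  [terminal]
17. n15.lab = true  [terminal]
18. n13.depth = true  [true]
19. n13.off = -2  [len(e.idx) - 4]
20. n13.val = false  [false]
21. n5.off = 25  [S₁.off + S₂.off + 26]
22. n5.pre = "np"  ["np"]
23. n4.off = -5  [B₁.off * 2 - 55]
24. n4.pre = "np"  ["np"]
25. n16.ok = -5  [-5]
26. n17.live = 16  [terminal]
27. n16.off = 30  [B.ok + 35]
28. n16.pre = "wu"  ["wu"]
29. n2.depth = true  [B₁.off > 29]
30. n2.off = 17  [B₀.off + 22]
31. n2.val = false  [B₀.off > -5]
32. n18.ok = 17  [17]
33. n19.live = 8  [terminal]
34. n20.depth = false  [g.live > 8]
35. n20.idx = 8  [g.live + B.ok - 17]
36. n21.depth = false  [A₀.depth == true]
37. n21.idx = 15  [A₀.idx * 2 - 1]
38. n22.depth = false  [A₀.depth == true]
39. n22.idx = 24  [24]
40. n23.idx = "mp"  [terminal]
41. n22.lab = 27  [A.idx + 3]
42. n22.hot = -8  [-8]
43. n21.lab = 20  [A₁.hot * 2 + 36]
44. n21.hot = 5  [A₁.lab * 3 - 76]
45. n24.lab = false  [terminal]
46. n20.lab = 14  [A₁.lab - 6]
47. n20.hot = 12  [A₀.idx + A₁.hot - 1]
48. n18.off = -5  [g.live * 2 - 21]
49. n18.pre = "uk"  ["uk"]
50. n0.depth = true  [S₁.val == false]
51. n0.off = 26  [(if S₁.depth then B.off else S₁.off) + 31]
52. n0.val = false  [B.off > -5]

26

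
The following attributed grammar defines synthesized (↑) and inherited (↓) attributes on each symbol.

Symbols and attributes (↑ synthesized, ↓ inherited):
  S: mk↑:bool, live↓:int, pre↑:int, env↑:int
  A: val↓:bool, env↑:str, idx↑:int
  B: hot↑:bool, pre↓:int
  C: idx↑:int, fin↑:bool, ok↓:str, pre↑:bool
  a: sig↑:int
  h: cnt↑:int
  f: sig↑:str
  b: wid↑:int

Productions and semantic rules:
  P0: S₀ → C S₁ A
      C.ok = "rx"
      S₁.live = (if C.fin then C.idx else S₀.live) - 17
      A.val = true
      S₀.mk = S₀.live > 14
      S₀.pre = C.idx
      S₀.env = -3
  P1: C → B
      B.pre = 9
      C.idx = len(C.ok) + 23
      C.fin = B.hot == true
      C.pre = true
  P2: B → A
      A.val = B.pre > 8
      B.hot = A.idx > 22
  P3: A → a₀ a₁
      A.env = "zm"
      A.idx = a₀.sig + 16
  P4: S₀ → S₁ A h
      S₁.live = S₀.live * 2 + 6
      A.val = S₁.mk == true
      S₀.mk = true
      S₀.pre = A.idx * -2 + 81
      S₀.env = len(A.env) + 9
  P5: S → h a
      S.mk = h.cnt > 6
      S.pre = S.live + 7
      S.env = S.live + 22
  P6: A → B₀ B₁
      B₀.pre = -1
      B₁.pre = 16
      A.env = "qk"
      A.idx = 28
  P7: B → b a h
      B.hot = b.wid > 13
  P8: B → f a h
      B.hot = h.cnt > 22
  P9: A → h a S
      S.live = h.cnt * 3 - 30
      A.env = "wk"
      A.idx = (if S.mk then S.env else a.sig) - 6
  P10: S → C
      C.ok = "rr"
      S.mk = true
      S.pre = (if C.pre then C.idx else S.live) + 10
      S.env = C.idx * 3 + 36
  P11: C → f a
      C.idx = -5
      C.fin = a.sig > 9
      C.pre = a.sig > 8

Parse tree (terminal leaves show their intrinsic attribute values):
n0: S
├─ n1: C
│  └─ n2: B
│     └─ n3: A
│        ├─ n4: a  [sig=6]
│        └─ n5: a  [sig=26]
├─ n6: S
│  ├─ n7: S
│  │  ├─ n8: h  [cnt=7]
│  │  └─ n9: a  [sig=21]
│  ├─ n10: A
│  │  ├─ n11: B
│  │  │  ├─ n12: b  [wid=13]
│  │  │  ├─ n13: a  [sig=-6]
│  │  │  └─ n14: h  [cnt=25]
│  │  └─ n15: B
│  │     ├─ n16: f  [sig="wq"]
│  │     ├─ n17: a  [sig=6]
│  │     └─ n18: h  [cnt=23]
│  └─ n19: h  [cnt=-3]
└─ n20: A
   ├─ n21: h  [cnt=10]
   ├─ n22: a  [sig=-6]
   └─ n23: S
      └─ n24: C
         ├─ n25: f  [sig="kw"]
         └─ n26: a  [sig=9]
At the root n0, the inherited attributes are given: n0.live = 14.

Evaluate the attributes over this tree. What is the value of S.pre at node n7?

7

1. n0.live = 14  [given at root]
2. n1.ok = "rx"  ["rx"]
3. n2.pre = 9  [9]
4. n3.val = true  [B.pre > 8]
5. n4.sig = 6  [terminal]
6. n5.sig = 26  [terminal]
7. n3.env = "zm"  ["zm"]
8. n3.idx = 22  [a₀.sig + 16]
9. n2.hot = false  [A.idx > 22]
10. n1.idx = 25  [len(C.ok) + 23]
11. n1.fin = false  [B.hot == true]
12. n1.pre = true  [true]
13. n6.live = -3  [(if C.fin then C.idx else S₀.live) - 17]
14. n7.live = 0  [S₀.live * 2 + 6]
15. n8.cnt = 7  [terminal]
16. n9.sig = 21  [terminal]
17. n7.mk = true  [h.cnt > 6]
18. n7.pre = 7  [S.live + 7]
19. n7.env = 22  [S.live + 22]
20. n10.val = true  [S₁.mk == true]
21. n11.pre = -1  [-1]
22. n12.wid = 13  [terminal]
23. n13.sig = -6  [terminal]
24. n14.cnt = 25  [terminal]
25. n11.hot = false  [b.wid > 13]
26. n15.pre = 16  [16]
27. n16.sig = "wq"  [terminal]
28. n17.sig = 6  [terminal]
29. n18.cnt = 23  [terminal]
30. n15.hot = true  [h.cnt > 22]
31. n10.env = "qk"  ["qk"]
32. n10.idx = 28  [28]
33. n19.cnt = -3  [terminal]
34. n6.mk = true  [true]
35. n6.pre = 25  [A.idx * -2 + 81]
36. n6.env = 11  [len(A.env) + 9]
37. n20.val = true  [true]
38. n21.cnt = 10  [terminal]
39. n22.sig = -6  [terminal]
40. n23.live = 0  [h.cnt * 3 - 30]
41. n24.ok = "rr"  ["rr"]
42. n25.sig = "kw"  [terminal]
43. n26.sig = 9  [terminal]
44. n24.idx = -5  [-5]
45. n24.fin = false  [a.sig > 9]
46. n24.pre = true  [a.sig > 8]
47. n23.mk = true  [true]
48. n23.pre = 5  [(if C.pre then C.idx else S.live) + 10]
49. n23.env = 21  [C.idx * 3 + 36]
50. n20.env = "wk"  ["wk"]
51. n20.idx = 15  [(if S.mk then S.env else a.sig) - 6]
52. n0.mk = false  [S₀.live > 14]
53. n0.pre = 25  [C.idx]
54. n0.env = -3  [-3]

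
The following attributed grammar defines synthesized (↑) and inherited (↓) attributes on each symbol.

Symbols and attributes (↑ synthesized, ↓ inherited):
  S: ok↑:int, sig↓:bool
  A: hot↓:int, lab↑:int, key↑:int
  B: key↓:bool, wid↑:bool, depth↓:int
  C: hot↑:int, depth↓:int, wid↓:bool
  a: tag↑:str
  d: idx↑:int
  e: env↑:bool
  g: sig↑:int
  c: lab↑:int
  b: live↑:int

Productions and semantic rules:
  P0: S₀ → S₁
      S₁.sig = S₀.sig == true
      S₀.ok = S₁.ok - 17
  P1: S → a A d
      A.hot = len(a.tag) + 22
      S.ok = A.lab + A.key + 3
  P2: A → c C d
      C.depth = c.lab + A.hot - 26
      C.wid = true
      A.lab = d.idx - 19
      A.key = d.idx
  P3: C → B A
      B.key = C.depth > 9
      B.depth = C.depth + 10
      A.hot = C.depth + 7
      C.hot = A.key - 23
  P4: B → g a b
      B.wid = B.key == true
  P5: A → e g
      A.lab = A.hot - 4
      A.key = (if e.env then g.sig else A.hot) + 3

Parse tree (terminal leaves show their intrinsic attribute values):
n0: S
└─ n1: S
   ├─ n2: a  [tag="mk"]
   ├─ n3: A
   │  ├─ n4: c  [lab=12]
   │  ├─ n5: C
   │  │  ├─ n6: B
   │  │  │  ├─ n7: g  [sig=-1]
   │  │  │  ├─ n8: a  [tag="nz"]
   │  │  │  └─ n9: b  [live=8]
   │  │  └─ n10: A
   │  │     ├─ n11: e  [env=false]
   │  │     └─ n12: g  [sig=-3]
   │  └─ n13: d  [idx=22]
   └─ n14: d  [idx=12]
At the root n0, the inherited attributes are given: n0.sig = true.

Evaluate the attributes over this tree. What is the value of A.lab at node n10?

1. n0.sig = true  [given at root]
2. n1.sig = true  [S₀.sig == true]
3. n2.tag = "mk"  [terminal]
4. n3.hot = 24  [len(a.tag) + 22]
5. n4.lab = 12  [terminal]
6. n5.depth = 10  [c.lab + A.hot - 26]
7. n5.wid = true  [true]
8. n6.key = true  [C.depth > 9]
9. n6.depth = 20  [C.depth + 10]
10. n7.sig = -1  [terminal]
11. n8.tag = "nz"  [terminal]
12. n9.live = 8  [terminal]
13. n6.wid = true  [B.key == true]
14. n10.hot = 17  [C.depth + 7]
15. n11.env = false  [terminal]
16. n12.sig = -3  [terminal]
17. n10.lab = 13  [A.hot - 4]
18. n10.key = 20  [(if e.env then g.sig else A.hot) + 3]
19. n5.hot = -3  [A.key - 23]
20. n13.idx = 22  [terminal]
21. n3.lab = 3  [d.idx - 19]
22. n3.key = 22  [d.idx]
23. n14.idx = 12  [terminal]
24. n1.ok = 28  [A.lab + A.key + 3]
25. n0.ok = 11  [S₁.ok - 17]

13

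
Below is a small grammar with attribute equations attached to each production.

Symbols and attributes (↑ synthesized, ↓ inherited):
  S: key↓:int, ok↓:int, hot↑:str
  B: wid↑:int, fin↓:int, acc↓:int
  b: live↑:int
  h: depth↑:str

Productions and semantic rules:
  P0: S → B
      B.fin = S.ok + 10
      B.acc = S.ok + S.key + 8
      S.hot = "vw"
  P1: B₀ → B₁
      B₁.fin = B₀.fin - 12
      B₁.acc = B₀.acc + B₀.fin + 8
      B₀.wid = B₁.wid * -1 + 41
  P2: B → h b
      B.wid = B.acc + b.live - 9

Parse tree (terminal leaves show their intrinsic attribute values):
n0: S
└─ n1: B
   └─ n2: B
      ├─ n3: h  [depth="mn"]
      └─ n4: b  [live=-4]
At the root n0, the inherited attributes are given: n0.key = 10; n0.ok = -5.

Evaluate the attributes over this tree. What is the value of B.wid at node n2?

13

1. n0.key = 10  [given at root]
2. n0.ok = -5  [given at root]
3. n1.fin = 5  [S.ok + 10]
4. n1.acc = 13  [S.ok + S.key + 8]
5. n2.fin = -7  [B₀.fin - 12]
6. n2.acc = 26  [B₀.acc + B₀.fin + 8]
7. n3.depth = "mn"  [terminal]
8. n4.live = -4  [terminal]
9. n2.wid = 13  [B.acc + b.live - 9]
10. n1.wid = 28  [B₁.wid * -1 + 41]
11. n0.hot = "vw"  ["vw"]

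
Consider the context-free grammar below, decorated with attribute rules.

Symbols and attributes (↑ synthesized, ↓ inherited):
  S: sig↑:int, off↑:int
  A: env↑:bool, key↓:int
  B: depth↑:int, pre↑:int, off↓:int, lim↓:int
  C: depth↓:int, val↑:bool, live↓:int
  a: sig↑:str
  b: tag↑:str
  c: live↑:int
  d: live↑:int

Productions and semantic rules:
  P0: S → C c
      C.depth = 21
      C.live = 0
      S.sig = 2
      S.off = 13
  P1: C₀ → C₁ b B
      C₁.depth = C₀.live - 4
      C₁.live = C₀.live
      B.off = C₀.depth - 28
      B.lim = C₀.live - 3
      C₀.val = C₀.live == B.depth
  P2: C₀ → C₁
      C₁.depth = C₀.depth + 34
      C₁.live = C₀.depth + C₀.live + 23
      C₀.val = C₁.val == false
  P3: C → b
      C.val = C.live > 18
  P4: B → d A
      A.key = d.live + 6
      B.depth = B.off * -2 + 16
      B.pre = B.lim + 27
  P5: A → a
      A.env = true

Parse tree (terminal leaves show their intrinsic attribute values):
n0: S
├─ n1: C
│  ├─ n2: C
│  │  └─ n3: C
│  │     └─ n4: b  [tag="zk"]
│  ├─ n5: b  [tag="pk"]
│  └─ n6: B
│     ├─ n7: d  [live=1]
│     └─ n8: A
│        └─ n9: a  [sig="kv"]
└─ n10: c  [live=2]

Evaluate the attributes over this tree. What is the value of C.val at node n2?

false

1. n1.depth = 21  [21]
2. n1.live = 0  [0]
3. n2.depth = -4  [C₀.live - 4]
4. n2.live = 0  [C₀.live]
5. n3.depth = 30  [C₀.depth + 34]
6. n3.live = 19  [C₀.depth + C₀.live + 23]
7. n4.tag = "zk"  [terminal]
8. n3.val = true  [C.live > 18]
9. n2.val = false  [C₁.val == false]
10. n5.tag = "pk"  [terminal]
11. n6.off = -7  [C₀.depth - 28]
12. n6.lim = -3  [C₀.live - 3]
13. n7.live = 1  [terminal]
14. n8.key = 7  [d.live + 6]
15. n9.sig = "kv"  [terminal]
16. n8.env = true  [true]
17. n6.depth = 30  [B.off * -2 + 16]
18. n6.pre = 24  [B.lim + 27]
19. n1.val = false  [C₀.live == B.depth]
20. n10.live = 2  [terminal]
21. n0.sig = 2  [2]
22. n0.off = 13  [13]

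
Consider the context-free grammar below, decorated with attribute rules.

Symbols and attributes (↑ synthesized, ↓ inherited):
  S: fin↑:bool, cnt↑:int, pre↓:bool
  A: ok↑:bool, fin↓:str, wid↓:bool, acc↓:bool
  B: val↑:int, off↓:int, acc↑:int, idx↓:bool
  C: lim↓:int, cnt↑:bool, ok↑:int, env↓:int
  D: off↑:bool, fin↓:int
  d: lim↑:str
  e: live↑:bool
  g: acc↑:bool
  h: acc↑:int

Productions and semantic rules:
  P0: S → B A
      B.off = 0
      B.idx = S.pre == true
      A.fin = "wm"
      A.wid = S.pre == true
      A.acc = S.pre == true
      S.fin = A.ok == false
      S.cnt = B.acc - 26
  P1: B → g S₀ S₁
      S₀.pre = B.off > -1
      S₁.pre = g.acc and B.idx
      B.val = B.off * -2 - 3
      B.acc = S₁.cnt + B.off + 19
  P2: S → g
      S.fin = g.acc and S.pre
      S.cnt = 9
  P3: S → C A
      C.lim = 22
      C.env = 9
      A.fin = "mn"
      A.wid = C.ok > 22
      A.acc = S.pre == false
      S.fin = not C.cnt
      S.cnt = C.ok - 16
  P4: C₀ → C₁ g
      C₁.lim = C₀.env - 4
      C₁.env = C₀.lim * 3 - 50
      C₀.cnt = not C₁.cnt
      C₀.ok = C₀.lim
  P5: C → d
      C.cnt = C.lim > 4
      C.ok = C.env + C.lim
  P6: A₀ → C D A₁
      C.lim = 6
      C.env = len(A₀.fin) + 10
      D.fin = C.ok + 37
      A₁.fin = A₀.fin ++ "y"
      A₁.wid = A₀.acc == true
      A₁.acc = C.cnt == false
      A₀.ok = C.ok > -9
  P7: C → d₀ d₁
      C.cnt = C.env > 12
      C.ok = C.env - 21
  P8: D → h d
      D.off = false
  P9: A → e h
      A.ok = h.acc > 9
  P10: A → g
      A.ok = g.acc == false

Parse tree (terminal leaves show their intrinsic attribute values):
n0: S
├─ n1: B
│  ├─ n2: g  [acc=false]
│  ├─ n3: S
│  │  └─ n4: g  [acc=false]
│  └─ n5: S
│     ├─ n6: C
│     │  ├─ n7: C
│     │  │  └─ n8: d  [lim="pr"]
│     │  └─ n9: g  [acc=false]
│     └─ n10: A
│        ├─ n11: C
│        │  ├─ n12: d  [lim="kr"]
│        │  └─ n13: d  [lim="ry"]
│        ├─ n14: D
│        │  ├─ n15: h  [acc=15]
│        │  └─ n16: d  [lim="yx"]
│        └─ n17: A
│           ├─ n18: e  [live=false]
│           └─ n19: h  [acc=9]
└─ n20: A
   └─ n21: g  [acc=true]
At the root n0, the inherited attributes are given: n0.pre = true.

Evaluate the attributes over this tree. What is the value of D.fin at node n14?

28

1. n0.pre = true  [given at root]
2. n1.off = 0  [0]
3. n1.idx = true  [S.pre == true]
4. n2.acc = false  [terminal]
5. n3.pre = true  [B.off > -1]
6. n4.acc = false  [terminal]
7. n3.fin = false  [g.acc and S.pre]
8. n3.cnt = 9  [9]
9. n5.pre = false  [g.acc and B.idx]
10. n6.lim = 22  [22]
11. n6.env = 9  [9]
12. n7.lim = 5  [C₀.env - 4]
13. n7.env = 16  [C₀.lim * 3 - 50]
14. n8.lim = "pr"  [terminal]
15. n7.cnt = true  [C.lim > 4]
16. n7.ok = 21  [C.env + C.lim]
17. n9.acc = false  [terminal]
18. n6.cnt = false  [not C₁.cnt]
19. n6.ok = 22  [C₀.lim]
20. n10.fin = "mn"  ["mn"]
21. n10.wid = false  [C.ok > 22]
22. n10.acc = true  [S.pre == false]
23. n11.lim = 6  [6]
24. n11.env = 12  [len(A₀.fin) + 10]
25. n12.lim = "kr"  [terminal]
26. n13.lim = "ry"  [terminal]
27. n11.cnt = false  [C.env > 12]
28. n11.ok = -9  [C.env - 21]
29. n14.fin = 28  [C.ok + 37]
30. n15.acc = 15  [terminal]
31. n16.lim = "yx"  [terminal]
32. n14.off = false  [false]
33. n17.fin = "mny"  [A₀.fin ++ "y"]
34. n17.wid = true  [A₀.acc == true]
35. n17.acc = true  [C.cnt == false]
36. n18.live = false  [terminal]
37. n19.acc = 9  [terminal]
38. n17.ok = false  [h.acc > 9]
39. n10.ok = false  [C.ok > -9]
40. n5.fin = true  [not C.cnt]
41. n5.cnt = 6  [C.ok - 16]
42. n1.val = -3  [B.off * -2 - 3]
43. n1.acc = 25  [S₁.cnt + B.off + 19]
44. n20.fin = "wm"  ["wm"]
45. n20.wid = true  [S.pre == true]
46. n20.acc = true  [S.pre == true]
47. n21.acc = true  [terminal]
48. n20.ok = false  [g.acc == false]
49. n0.fin = true  [A.ok == false]
50. n0.cnt = -1  [B.acc - 26]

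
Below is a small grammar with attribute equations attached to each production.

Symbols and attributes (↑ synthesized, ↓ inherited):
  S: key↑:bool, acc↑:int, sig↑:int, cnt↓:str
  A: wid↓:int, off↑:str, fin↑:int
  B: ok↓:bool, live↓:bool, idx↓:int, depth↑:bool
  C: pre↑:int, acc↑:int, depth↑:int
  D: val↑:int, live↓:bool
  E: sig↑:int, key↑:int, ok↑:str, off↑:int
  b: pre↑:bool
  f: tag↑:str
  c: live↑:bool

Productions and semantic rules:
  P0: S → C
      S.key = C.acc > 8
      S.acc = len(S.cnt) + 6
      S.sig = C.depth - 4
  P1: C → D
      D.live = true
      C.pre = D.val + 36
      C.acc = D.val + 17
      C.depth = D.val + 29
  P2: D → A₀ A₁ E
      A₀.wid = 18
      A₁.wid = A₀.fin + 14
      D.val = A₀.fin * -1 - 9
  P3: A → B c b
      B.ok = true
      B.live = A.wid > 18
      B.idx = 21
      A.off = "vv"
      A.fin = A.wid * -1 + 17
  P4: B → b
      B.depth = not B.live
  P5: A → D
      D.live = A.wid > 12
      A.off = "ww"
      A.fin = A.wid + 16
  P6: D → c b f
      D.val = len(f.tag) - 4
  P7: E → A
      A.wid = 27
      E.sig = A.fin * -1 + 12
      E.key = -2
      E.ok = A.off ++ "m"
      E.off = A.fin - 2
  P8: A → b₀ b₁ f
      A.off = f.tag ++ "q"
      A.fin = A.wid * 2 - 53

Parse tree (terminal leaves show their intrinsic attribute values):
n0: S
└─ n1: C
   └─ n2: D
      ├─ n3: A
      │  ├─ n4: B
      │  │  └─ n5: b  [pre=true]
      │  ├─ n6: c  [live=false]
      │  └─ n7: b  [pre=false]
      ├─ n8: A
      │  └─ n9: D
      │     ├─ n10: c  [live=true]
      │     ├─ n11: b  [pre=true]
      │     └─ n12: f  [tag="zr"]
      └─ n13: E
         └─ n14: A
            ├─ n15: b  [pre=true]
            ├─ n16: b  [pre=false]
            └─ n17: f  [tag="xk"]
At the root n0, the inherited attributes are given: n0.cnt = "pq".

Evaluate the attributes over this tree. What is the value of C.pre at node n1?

28

1. n0.cnt = "pq"  [given at root]
2. n2.live = true  [true]
3. n3.wid = 18  [18]
4. n4.ok = true  [true]
5. n4.live = false  [A.wid > 18]
6. n4.idx = 21  [21]
7. n5.pre = true  [terminal]
8. n4.depth = true  [not B.live]
9. n6.live = false  [terminal]
10. n7.pre = false  [terminal]
11. n3.off = "vv"  ["vv"]
12. n3.fin = -1  [A.wid * -1 + 17]
13. n8.wid = 13  [A₀.fin + 14]
14. n9.live = true  [A.wid > 12]
15. n10.live = true  [terminal]
16. n11.pre = true  [terminal]
17. n12.tag = "zr"  [terminal]
18. n9.val = -2  [len(f.tag) - 4]
19. n8.off = "ww"  ["ww"]
20. n8.fin = 29  [A.wid + 16]
21. n14.wid = 27  [27]
22. n15.pre = true  [terminal]
23. n16.pre = false  [terminal]
24. n17.tag = "xk"  [terminal]
25. n14.off = "xkq"  [f.tag ++ "q"]
26. n14.fin = 1  [A.wid * 2 - 53]
27. n13.sig = 11  [A.fin * -1 + 12]
28. n13.key = -2  [-2]
29. n13.ok = "xkqm"  [A.off ++ "m"]
30. n13.off = -1  [A.fin - 2]
31. n2.val = -8  [A₀.fin * -1 - 9]
32. n1.pre = 28  [D.val + 36]
33. n1.acc = 9  [D.val + 17]
34. n1.depth = 21  [D.val + 29]
35. n0.key = true  [C.acc > 8]
36. n0.acc = 8  [len(S.cnt) + 6]
37. n0.sig = 17  [C.depth - 4]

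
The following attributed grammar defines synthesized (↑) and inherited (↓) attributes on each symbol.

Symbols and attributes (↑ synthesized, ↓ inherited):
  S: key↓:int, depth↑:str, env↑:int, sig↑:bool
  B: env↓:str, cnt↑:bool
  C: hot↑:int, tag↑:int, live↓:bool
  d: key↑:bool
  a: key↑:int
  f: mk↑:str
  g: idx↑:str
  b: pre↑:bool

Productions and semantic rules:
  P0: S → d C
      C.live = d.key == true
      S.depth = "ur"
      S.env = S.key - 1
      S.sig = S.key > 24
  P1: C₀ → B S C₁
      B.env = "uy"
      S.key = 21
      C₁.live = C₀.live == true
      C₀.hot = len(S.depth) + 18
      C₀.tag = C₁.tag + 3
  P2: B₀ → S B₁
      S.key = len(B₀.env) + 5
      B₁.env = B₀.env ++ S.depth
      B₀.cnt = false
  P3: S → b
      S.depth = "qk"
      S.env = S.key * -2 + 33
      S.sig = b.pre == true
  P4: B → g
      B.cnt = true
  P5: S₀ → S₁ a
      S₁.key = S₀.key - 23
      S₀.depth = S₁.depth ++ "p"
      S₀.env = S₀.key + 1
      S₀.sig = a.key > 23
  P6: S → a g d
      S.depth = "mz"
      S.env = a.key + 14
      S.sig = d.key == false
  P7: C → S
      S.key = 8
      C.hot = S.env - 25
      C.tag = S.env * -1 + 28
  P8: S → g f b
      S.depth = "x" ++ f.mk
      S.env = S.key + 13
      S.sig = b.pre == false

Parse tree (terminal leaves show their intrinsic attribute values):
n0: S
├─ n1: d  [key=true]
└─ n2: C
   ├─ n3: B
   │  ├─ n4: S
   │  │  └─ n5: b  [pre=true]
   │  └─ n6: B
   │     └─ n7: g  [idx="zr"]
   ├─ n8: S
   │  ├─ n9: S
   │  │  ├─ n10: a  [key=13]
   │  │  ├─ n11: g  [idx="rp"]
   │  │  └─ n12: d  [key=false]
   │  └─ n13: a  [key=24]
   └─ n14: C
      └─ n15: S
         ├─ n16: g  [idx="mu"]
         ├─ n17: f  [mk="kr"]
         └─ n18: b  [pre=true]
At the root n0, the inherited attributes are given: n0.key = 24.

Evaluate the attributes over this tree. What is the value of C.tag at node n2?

1. n0.key = 24  [given at root]
2. n1.key = true  [terminal]
3. n2.live = true  [d.key == true]
4. n3.env = "uy"  ["uy"]
5. n4.key = 7  [len(B₀.env) + 5]
6. n5.pre = true  [terminal]
7. n4.depth = "qk"  ["qk"]
8. n4.env = 19  [S.key * -2 + 33]
9. n4.sig = true  [b.pre == true]
10. n6.env = "uyqk"  [B₀.env ++ S.depth]
11. n7.idx = "zr"  [terminal]
12. n6.cnt = true  [true]
13. n3.cnt = false  [false]
14. n8.key = 21  [21]
15. n9.key = -2  [S₀.key - 23]
16. n10.key = 13  [terminal]
17. n11.idx = "rp"  [terminal]
18. n12.key = false  [terminal]
19. n9.depth = "mz"  ["mz"]
20. n9.env = 27  [a.key + 14]
21. n9.sig = true  [d.key == false]
22. n13.key = 24  [terminal]
23. n8.depth = "mzp"  [S₁.depth ++ "p"]
24. n8.env = 22  [S₀.key + 1]
25. n8.sig = true  [a.key > 23]
26. n14.live = true  [C₀.live == true]
27. n15.key = 8  [8]
28. n16.idx = "mu"  [terminal]
29. n17.mk = "kr"  [terminal]
30. n18.pre = true  [terminal]
31. n15.depth = "xkr"  ["x" ++ f.mk]
32. n15.env = 21  [S.key + 13]
33. n15.sig = false  [b.pre == false]
34. n14.hot = -4  [S.env - 25]
35. n14.tag = 7  [S.env * -1 + 28]
36. n2.hot = 21  [len(S.depth) + 18]
37. n2.tag = 10  [C₁.tag + 3]
38. n0.depth = "ur"  ["ur"]
39. n0.env = 23  [S.key - 1]
40. n0.sig = false  [S.key > 24]

10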